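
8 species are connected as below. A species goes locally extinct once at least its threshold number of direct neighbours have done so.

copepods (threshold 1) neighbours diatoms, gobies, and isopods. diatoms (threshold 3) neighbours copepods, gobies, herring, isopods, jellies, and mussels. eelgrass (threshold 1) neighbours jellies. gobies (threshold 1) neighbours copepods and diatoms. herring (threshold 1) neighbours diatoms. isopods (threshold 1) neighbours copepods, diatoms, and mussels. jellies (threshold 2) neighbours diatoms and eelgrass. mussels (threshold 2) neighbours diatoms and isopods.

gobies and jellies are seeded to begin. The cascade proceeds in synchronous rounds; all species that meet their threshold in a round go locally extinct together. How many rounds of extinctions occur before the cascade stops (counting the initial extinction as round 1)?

Round 1 — gobies, jellies go locally extinct (initial).
Round 2 — checking thresholds:
  copepods: 1 of 3 neighbours ≥ 1, goes locally extinct.
  diatoms: 2 of 6 neighbours < 3, holds.
  eelgrass: 1 of 1 neighbours ≥ 1, goes locally extinct.
Round 3 — checking thresholds:
  diatoms: 3 of 6 neighbours ≥ 3, goes locally extinct.
  isopods: 1 of 3 neighbours ≥ 1, goes locally extinct.
Round 4 — checking thresholds:
  herring: 1 of 1 neighbours ≥ 1, goes locally extinct.
  mussels: 2 of 2 neighbours ≥ 2, goes locally extinct.
Round 5 — no new extinctions; cascade stops.

4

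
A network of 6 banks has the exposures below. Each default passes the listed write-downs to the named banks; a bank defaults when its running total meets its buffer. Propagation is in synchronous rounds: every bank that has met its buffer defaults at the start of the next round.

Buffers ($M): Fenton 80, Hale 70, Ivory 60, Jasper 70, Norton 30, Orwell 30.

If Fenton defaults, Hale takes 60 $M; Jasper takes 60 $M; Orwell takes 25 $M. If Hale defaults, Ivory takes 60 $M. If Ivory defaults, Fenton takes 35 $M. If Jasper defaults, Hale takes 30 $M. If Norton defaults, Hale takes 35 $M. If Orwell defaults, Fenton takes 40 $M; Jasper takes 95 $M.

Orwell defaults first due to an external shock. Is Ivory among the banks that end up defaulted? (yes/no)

no

Round 1 — Orwell defaults (initial).
  Fenton: +40 → 40 < 80
  Jasper: +95 → 95 ≥ 70
Round 2 — Jasper defaults.
  Hale: +30 → 30 < 70
No further defaults.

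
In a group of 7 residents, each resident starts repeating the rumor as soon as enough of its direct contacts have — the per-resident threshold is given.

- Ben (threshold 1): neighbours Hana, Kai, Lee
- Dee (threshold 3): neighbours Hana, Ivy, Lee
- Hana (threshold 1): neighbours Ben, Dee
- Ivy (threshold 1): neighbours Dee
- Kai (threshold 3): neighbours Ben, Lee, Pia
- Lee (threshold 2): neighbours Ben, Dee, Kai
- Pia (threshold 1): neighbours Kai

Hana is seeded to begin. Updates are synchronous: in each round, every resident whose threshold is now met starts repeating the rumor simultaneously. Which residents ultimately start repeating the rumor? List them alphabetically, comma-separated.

Ben, Hana

Round 1 — Hana starts repeating the rumor (initial).
Round 2 — checking thresholds:
  Ben: 1 of 3 neighbours ≥ 1, starts repeating the rumor.
  Dee: 1 of 3 neighbours < 3, below threshold.
Round 3 — no new spreads; cascade stops.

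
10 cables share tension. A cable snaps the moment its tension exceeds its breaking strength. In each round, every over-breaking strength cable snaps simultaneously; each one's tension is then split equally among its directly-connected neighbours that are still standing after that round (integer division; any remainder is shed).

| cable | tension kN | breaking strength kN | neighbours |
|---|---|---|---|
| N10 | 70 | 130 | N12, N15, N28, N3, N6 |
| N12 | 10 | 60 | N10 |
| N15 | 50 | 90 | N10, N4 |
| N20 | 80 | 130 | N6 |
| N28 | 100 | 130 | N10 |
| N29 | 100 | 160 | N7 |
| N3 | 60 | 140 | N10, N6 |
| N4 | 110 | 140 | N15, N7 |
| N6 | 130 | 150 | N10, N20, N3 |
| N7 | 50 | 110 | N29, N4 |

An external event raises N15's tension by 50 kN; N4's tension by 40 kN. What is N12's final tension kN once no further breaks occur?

52

Round 1 — N15 at 100 > 90; N4 at 150 > 140. N15, N4 snap.
  N15 sheds 100 kN to N10: 100 each.
    N10: 70+100 = 170 > 130
  N4 sheds 150 kN to N7: 150 each.
    N7: 50+150 = 200 > 110
Round 2 — N10, N7 snap.
  N10 sheds 170 kN to N12, N28, N3, N6: 42 each (2 lost).
    N12: 10+42 = 52 ≤ 60
    N28: 100+42 = 142 > 130
    N3: 60+42 = 102 ≤ 140
    N6: 130+42 = 172 > 150
  N7 sheds 200 kN to N29: 200 each.
    N29: 100+200 = 300 > 160
Round 3 — N28, N29, N6 snap.
  N28 sheds 142 kN: no online neighbours, lost.
  N29 sheds 300 kN: no online neighbours, lost.
  N6 sheds 172 kN to N20, N3: 86 each.
    N20: 80+86 = 166 > 130
    N3: 102+86 = 188 > 140
Round 4 — N20, N3 snap.
  N20 sheds 166 kN: no online neighbours, lost.
  N3 sheds 188 kN: no online neighbours, lost.
No further breaks.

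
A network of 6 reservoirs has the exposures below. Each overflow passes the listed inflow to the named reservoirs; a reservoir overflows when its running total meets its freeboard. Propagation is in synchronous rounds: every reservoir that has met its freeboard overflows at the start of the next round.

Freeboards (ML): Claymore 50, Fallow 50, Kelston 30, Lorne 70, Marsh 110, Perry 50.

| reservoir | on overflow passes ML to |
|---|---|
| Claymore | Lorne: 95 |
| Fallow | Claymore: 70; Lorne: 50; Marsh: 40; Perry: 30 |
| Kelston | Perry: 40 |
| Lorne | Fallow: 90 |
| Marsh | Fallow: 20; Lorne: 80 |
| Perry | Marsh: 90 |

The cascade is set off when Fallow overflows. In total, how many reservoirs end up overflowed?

Round 1 — Fallow overflows (initial).
  Claymore: +70 → 70 ≥ 50
  Lorne: +50 → 50 < 70
  Marsh: +40 → 40 < 110
  Perry: +30 → 30 < 50
Round 2 — Claymore overflows.
  Lorne: +95 → 145 ≥ 70
Round 3 — Lorne overflows.
No further overflows.

3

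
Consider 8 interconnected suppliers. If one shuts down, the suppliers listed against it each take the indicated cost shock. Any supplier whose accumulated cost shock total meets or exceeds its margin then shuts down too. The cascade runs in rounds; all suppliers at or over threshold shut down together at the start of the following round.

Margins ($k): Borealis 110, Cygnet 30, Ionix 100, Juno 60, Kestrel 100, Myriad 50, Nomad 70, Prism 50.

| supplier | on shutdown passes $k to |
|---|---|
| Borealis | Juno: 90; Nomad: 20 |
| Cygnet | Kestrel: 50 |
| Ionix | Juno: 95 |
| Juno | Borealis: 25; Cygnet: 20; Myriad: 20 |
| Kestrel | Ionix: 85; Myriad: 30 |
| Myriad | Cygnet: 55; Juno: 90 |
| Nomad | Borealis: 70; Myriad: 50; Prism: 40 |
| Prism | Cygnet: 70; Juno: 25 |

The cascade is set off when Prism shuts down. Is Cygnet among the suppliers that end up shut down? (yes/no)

Round 1 — Prism shuts down (initial).
  Cygnet: +70 → 70 ≥ 30
  Juno: +25 → 25 < 60
Round 2 — Cygnet shuts down.
  Kestrel: +50 → 50 < 100
No further shutdowns.

yes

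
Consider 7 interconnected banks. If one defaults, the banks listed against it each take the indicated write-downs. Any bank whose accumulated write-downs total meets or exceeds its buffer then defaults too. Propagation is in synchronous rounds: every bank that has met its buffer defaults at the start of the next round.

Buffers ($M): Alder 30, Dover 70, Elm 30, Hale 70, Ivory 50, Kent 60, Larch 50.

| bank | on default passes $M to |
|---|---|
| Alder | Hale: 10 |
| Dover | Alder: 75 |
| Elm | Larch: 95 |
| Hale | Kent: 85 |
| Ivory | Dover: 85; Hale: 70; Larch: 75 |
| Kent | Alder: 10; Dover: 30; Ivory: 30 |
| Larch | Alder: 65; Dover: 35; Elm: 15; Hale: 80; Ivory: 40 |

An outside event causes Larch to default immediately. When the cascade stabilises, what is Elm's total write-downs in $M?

15

Round 1 — Larch defaults (initial).
  Alder: +65 → 65 ≥ 30
  Dover: +35 → 35 < 70
  Elm: +15 → 15 < 30
  Hale: +80 → 80 ≥ 70
  Ivory: +40 → 40 < 50
Round 2 — Alder, Hale default.
  Kent: +85 → 85 ≥ 60
Round 3 — Kent defaults.
  Dover: +30 → 65 < 70
  Ivory: +30 → 70 ≥ 50
Round 4 — Ivory defaults.
  Dover: +85 → 150 ≥ 70
Round 5 — Dover defaults.
No further defaults.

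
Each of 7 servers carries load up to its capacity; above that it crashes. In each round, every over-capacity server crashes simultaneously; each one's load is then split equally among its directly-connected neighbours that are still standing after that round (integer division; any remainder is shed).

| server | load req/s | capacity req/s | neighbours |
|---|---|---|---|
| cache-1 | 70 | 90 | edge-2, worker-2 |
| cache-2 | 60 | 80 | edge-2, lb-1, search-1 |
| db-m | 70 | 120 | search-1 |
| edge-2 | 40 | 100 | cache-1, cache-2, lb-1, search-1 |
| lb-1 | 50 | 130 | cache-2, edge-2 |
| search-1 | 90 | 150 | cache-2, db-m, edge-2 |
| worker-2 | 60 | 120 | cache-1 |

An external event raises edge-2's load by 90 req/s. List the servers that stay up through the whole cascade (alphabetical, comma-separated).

Round 1 — edge-2 at 130 > 100. edge-2 crashes.
  edge-2 sheds 130 req/s to cache-1, cache-2, lb-1, search-1: 32 each (2 lost).
    cache-1: 70+32 = 102 > 90
    cache-2: 60+32 = 92 > 80
    lb-1: 50+32 = 82 ≤ 130
    search-1: 90+32 = 122 ≤ 150
Round 2 — cache-1, cache-2 crash.
  cache-1 sheds 102 req/s to worker-2: 102 each.
    worker-2: 60+102 = 162 > 120
  cache-2 sheds 92 req/s to lb-1, search-1: 46 each.
    lb-1: 82+46 = 128 ≤ 130
    search-1: 122+46 = 168 > 150
Round 3 — search-1, worker-2 crash.
  search-1 sheds 168 req/s to db-m: 168 each.
    db-m: 70+168 = 238 > 120
  worker-2 sheds 162 req/s: no online neighbours, lost.
Round 4 — db-m crashes.
  db-m sheds 238 req/s: no online neighbours, lost.
No further crashes.

lb-1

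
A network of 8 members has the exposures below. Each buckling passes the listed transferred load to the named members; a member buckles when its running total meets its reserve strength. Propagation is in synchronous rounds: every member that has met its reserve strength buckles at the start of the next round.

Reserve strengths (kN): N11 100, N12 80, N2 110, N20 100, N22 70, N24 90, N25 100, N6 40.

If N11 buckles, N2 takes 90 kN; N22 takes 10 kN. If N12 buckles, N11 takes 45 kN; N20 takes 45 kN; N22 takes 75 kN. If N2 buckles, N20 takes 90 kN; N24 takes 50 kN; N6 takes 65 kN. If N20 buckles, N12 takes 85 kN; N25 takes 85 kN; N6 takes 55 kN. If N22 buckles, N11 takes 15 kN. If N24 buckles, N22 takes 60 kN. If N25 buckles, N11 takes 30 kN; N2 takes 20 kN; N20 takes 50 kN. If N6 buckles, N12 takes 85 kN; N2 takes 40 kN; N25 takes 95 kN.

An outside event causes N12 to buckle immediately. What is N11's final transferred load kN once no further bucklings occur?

Round 1 — N12 buckles (initial).
  N11: +45 → 45 < 100
  N20: +45 → 45 < 100
  N22: +75 → 75 ≥ 70
Round 2 — N22 buckles.
  N11: +15 → 60 < 100
No further bucklings.

60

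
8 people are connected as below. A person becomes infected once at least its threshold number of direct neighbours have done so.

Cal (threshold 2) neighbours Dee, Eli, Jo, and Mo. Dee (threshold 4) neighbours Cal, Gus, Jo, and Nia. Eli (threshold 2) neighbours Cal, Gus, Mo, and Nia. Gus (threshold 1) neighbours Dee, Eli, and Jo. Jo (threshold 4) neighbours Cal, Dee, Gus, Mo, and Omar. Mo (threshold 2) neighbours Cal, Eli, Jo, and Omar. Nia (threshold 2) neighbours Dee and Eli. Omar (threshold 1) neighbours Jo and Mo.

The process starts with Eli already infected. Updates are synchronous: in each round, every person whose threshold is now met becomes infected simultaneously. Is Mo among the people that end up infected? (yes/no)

no

Round 1 — Eli becomes infected (initial).
Round 2 — checking thresholds:
  Cal: 1 of 4 neighbours < 2, not yet.
  Gus: 1 of 3 neighbours ≥ 1, becomes infected.
  Mo: 1 of 4 neighbours < 2, not yet.
  Nia: 1 of 2 neighbours < 2, not yet.
Round 3 — no new infections; cascade stops.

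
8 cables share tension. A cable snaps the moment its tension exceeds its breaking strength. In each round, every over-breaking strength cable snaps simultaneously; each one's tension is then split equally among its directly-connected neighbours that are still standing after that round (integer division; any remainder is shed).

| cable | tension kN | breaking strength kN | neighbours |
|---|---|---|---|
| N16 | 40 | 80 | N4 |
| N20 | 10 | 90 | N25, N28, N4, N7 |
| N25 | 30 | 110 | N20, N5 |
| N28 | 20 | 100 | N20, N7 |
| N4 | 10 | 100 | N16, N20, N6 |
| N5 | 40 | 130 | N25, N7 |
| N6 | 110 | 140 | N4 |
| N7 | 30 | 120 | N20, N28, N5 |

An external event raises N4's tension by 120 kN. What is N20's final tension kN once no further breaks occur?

53

Round 1 — N4 at 130 > 100. N4 snaps.
  N4 sheds 130 kN to N16, N20, N6: 43 each (1 lost).
    N16: 40+43 = 83 > 80
    N20: 10+43 = 53 ≤ 90
    N6: 110+43 = 153 > 140
Round 2 — N16, N6 snap.
  N16 sheds 83 kN: no online neighbours, lost.
  N6 sheds 153 kN: no online neighbours, lost.
No further breaks.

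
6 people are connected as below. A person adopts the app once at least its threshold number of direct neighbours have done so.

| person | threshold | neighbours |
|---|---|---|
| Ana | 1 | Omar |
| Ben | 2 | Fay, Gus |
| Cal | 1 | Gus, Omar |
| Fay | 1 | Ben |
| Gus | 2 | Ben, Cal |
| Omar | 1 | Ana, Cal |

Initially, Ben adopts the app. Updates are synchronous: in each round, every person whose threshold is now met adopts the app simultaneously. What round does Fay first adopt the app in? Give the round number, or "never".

Round 1 — Ben adopts the app (initial).
Round 2 — checking thresholds:
  Fay: 1 of 1 neighbours ≥ 1, adopts the app.
  Gus: 1 of 2 neighbours < 2, not yet.
Round 3 — no new adoptions; cascade stops.

2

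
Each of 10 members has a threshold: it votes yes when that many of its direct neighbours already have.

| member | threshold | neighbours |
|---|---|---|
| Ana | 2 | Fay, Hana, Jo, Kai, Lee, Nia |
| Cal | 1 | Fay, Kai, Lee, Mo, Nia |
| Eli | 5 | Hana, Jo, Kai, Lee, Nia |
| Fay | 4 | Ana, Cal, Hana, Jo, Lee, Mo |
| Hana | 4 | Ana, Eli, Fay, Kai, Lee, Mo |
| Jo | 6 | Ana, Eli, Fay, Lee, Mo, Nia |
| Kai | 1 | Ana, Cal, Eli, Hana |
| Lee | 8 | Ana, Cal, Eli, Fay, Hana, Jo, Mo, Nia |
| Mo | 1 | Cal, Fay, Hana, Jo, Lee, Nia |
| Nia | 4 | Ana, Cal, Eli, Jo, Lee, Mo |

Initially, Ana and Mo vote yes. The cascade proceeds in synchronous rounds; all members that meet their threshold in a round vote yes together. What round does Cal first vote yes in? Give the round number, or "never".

Round 1 — Ana, Mo vote yes (initial).
Round 2 — checking thresholds:
  Cal: 1 of 5 neighbours ≥ 1, votes yes.
  Fay: 2 of 6 neighbours < 4, below threshold.
  Hana: 2 of 6 neighbours < 4, below threshold.
  Jo: 2 of 6 neighbours < 6, below threshold.
  Kai: 1 of 4 neighbours ≥ 1, votes yes.
  Lee: 2 of 8 neighbours < 8, below threshold.
  Nia: 2 of 6 neighbours < 4, below threshold.
Round 3 — no new yes votes; cascade stops.

2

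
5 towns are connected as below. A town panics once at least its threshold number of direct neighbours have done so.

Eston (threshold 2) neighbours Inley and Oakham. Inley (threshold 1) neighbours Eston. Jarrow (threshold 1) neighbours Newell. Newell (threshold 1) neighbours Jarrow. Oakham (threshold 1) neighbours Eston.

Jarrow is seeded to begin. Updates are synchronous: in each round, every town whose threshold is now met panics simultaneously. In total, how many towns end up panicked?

Round 1 — Jarrow panics (initial).
Round 2 — checking thresholds:
  Newell: 1 of 1 neighbours ≥ 1, panics.
Round 3 — no new panics; cascade stops.

2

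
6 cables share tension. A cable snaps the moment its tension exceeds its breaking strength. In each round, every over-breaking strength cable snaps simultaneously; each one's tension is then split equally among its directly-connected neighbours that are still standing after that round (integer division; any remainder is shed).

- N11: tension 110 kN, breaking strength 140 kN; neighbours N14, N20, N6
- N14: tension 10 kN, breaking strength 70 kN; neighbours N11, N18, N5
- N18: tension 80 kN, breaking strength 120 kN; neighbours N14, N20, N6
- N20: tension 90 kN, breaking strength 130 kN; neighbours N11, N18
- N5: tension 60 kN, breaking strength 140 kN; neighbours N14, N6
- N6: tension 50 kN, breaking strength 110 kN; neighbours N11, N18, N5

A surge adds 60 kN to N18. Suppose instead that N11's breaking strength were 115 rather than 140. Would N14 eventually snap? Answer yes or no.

yes

With N11's breaking strength at 115:
Round 1 — N18 at 140 > 120. N18 snaps.
  N18 sheds 140 kN to N14, N20, N6: 46 each (2 lost).
    N14: 10+46 = 56 ≤ 70
    N20: 90+46 = 136 > 130
    N6: 50+46 = 96 ≤ 110
Round 2 — N20 snaps.
  N20 sheds 136 kN to N11: 136 each.
    N11: 110+136 = 246 > 115
Round 3 — N11 snaps.
  N11 sheds 246 kN to N14, N6: 123 each.
    N14: 56+123 = 179 > 70
    N6: 96+123 = 219 > 110
Round 4 — N14, N6 snap.
  N14 sheds 179 kN to N5: 179 each.
    N5: 60+179 = 239 > 140
  N6 sheds 219 kN to N5: 219 each.
    N5: 239+219 = 458 > 140
Round 5 — N5 snaps.
  N5 sheds 458 kN: no online neighbours, lost.
No further breaks.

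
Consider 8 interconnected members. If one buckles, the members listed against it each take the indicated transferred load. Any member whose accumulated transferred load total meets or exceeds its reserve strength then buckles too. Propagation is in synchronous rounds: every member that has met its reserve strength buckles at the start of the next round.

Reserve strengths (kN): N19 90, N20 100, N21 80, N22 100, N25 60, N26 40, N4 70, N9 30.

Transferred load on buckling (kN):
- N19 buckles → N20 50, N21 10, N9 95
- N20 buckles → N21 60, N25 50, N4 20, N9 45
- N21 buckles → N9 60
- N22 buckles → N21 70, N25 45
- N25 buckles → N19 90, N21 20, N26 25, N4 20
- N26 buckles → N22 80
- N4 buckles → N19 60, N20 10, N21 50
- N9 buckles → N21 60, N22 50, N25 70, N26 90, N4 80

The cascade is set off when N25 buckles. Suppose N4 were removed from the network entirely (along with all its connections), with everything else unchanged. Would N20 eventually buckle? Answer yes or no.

no

With N4 removed:
Round 1 — N25 buckles (initial).
  N19: +90 → 90 ≥ 90
  N21: +20 → 20 < 80
  N26: +25 → 25 < 40
Round 2 — N19 buckles.
  N20: +50 → 50 < 100
  N21: +10 → 30 < 80
  N9: +95 → 95 ≥ 30
Round 3 — N9 buckles.
  N21: +60 → 90 ≥ 80
  N22: +50 → 50 < 100
  N26: +90 → 115 ≥ 40
Round 4 — N21, N26 buckle.
  N22: +80 → 130 ≥ 100
Round 5 — N22 buckles.
No further bucklings.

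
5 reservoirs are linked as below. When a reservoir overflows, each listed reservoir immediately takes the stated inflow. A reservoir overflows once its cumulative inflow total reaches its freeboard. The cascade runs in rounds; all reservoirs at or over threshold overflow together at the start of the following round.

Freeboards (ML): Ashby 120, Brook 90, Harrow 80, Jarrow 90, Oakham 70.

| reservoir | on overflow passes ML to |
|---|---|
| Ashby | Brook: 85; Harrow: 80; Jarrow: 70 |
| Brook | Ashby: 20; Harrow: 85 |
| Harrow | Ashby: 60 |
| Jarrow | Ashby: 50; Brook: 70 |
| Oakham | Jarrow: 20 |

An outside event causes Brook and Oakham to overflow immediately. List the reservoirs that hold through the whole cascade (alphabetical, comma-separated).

Ashby, Jarrow

Round 1 — Brook, Oakham overflow (initial).
  Ashby: +20 → 20 < 120
  Harrow: +85 → 85 ≥ 80
  Jarrow: +20 → 20 < 90
Round 2 — Harrow overflows.
  Ashby: +60 → 80 < 120
No further overflows.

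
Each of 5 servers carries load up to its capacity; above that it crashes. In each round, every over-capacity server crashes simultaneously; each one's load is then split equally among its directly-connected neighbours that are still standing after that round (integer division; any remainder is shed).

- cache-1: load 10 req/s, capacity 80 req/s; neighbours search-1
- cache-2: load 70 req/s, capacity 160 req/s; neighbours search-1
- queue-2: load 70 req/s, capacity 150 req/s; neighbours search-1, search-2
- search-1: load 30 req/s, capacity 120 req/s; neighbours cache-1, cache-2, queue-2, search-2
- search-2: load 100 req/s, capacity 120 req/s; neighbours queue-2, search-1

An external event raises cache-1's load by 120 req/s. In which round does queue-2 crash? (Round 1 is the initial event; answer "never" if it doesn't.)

Round 1 — cache-1 at 130 > 80. cache-1 crashes.
  cache-1 sheds 130 req/s to search-1: 130 each.
    search-1: 30+130 = 160 > 120
Round 2 — search-1 crashes.
  search-1 sheds 160 req/s to cache-2, queue-2, search-2: 53 each (1 lost).
    cache-2: 70+53 = 123 ≤ 160
    queue-2: 70+53 = 123 ≤ 150
    search-2: 100+53 = 153 > 120
Round 3 — search-2 crashes.
  search-2 sheds 153 req/s to queue-2: 153 each.
    queue-2: 123+153 = 276 > 150
Round 4 — queue-2 crashes.
  queue-2 sheds 276 req/s: no online neighbours, lost.
No further crashes.

4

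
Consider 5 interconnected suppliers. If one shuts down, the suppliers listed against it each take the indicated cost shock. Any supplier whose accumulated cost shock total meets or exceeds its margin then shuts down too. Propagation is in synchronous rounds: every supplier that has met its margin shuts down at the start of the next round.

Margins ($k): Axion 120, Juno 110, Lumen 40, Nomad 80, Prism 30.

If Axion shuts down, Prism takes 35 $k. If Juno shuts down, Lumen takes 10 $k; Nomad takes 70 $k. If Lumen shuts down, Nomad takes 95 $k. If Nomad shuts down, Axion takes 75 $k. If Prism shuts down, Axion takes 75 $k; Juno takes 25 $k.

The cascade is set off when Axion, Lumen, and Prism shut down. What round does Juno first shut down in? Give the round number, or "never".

Round 1 — Axion, Lumen, Prism shut down (initial).
  Juno: +25 → 25 < 110
  Nomad: +95 → 95 ≥ 80
Round 2 — Nomad shuts down.
No further shutdowns.

never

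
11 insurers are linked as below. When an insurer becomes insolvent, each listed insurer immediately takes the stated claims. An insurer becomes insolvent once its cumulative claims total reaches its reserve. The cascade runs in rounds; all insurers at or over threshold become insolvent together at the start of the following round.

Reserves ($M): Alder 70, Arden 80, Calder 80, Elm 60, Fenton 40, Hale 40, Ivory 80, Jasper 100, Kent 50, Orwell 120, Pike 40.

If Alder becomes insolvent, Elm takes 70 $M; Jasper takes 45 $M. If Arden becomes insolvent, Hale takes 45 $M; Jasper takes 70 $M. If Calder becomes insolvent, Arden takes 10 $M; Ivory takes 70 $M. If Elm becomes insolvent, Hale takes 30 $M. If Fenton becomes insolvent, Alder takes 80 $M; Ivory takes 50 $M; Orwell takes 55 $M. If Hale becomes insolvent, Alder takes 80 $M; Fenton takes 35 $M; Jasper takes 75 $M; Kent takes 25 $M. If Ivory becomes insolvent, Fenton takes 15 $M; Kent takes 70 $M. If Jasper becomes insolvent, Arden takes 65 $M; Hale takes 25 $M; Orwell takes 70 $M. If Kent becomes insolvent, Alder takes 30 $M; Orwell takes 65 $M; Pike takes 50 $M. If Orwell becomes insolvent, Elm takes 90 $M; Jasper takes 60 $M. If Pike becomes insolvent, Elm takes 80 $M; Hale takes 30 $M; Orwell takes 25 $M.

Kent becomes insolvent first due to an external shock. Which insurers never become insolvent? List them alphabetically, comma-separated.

Round 1 — Kent becomes insolvent (initial).
  Alder: +30 → 30 < 70
  Orwell: +65 → 65 < 120
  Pike: +50 → 50 ≥ 40
Round 2 — Pike becomes insolvent.
  Elm: +80 → 80 ≥ 60
  Hale: +30 → 30 < 40
  Orwell: +25 → 90 < 120
Round 3 — Elm becomes insolvent.
  Hale: +30 → 60 ≥ 40
Round 4 — Hale becomes insolvent.
  Alder: +80 → 110 ≥ 70
  Fenton: +35 → 35 < 40
  Jasper: +75 → 75 < 100
Round 5 — Alder becomes insolvent.
  Jasper: +45 → 120 ≥ 100
Round 6 — Jasper becomes insolvent.
  Arden: +65 → 65 < 80
  Orwell: +70 → 160 ≥ 120
Round 7 — Orwell becomes insolvent.
No further insolvencies.

Arden, Calder, Fenton, Ivory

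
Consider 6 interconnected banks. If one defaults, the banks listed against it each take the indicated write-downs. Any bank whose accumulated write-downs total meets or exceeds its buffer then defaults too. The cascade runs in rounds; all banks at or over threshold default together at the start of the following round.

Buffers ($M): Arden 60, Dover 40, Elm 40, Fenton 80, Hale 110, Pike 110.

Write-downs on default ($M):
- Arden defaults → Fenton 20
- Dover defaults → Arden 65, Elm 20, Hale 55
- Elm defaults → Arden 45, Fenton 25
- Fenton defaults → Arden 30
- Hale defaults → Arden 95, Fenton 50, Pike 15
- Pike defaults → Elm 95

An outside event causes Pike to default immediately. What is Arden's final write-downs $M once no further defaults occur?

45

Round 1 — Pike defaults (initial).
  Elm: +95 → 95 ≥ 40
Round 2 — Elm defaults.
  Arden: +45 → 45 < 60
  Fenton: +25 → 25 < 80
No further defaults.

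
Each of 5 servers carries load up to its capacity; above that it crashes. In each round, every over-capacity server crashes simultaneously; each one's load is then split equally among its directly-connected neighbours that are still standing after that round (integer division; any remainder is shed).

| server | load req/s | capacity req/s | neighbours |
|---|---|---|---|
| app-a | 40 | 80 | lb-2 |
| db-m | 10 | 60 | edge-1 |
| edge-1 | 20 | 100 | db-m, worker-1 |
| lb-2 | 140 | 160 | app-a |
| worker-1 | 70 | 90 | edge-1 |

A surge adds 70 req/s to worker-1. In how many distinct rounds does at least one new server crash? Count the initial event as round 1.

3

Round 1 — worker-1 at 140 > 90. worker-1 crashes.
  worker-1 sheds 140 req/s to edge-1: 140 each.
    edge-1: 20+140 = 160 > 100
Round 2 — edge-1 crashes.
  edge-1 sheds 160 req/s to db-m: 160 each.
    db-m: 10+160 = 170 > 60
Round 3 — db-m crashes.
  db-m sheds 170 req/s: no online neighbours, lost.
No further crashes.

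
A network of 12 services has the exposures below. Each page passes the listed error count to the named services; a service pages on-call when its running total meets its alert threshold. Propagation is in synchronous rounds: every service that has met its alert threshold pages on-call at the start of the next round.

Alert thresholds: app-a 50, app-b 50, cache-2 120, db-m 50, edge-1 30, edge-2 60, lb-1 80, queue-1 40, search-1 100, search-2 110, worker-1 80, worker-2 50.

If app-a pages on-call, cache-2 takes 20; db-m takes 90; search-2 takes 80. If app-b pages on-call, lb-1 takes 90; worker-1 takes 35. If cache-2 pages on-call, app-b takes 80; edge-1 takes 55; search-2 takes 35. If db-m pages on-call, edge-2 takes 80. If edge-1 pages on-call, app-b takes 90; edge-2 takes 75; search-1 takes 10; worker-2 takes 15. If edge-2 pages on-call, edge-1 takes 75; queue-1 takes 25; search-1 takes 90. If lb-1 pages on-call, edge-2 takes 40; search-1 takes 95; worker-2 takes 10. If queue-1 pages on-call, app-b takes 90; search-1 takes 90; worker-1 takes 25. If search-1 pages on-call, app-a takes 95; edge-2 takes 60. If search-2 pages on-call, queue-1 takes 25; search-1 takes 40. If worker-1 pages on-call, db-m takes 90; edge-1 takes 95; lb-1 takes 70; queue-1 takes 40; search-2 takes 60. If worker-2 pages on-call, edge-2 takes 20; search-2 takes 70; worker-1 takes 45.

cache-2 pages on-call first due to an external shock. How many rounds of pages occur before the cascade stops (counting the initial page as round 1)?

Round 1 — cache-2 pages on-call (initial).
  app-b: +80 → 80 ≥ 50
  edge-1: +55 → 55 ≥ 30
  search-2: +35 → 35 < 110
Round 2 — app-b, edge-1 page on-call.
  edge-2: +75 → 75 ≥ 60
  lb-1: +90 → 90 ≥ 80
  search-1: +10 → 10 < 100
  worker-1: +35 → 35 < 80
  worker-2: +15 → 15 < 50
Round 3 — edge-2, lb-1 page on-call.
  queue-1: +25 → 25 < 40
  search-1: +90+95 → 195 ≥ 100
  worker-2: +10 → 25 < 50
Round 4 — search-1 pages on-call.
  app-a: +95 → 95 ≥ 50
Round 5 — app-a pages on-call.
  db-m: +90 → 90 ≥ 50
  search-2: +80 → 115 ≥ 110
Round 6 — db-m, search-2 page on-call.
  queue-1: +25 → 50 ≥ 40
Round 7 — queue-1 pages on-call.
  worker-1: +25 → 60 < 80
No further pages.

7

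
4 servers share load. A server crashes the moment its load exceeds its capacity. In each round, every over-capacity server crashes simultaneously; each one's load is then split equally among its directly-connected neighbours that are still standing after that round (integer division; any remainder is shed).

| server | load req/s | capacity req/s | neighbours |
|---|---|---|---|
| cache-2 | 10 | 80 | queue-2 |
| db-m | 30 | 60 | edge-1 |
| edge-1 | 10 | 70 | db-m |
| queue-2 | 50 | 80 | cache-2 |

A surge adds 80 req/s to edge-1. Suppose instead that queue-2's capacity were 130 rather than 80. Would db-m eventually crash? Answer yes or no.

yes

With queue-2's capacity at 130:
Round 1 — edge-1 at 90 > 70. edge-1 crashes.
  edge-1 sheds 90 req/s to db-m: 90 each.
    db-m: 30+90 = 120 > 60
Round 2 — db-m crashes.
  db-m sheds 120 req/s: no online neighbours, lost.
No further crashes.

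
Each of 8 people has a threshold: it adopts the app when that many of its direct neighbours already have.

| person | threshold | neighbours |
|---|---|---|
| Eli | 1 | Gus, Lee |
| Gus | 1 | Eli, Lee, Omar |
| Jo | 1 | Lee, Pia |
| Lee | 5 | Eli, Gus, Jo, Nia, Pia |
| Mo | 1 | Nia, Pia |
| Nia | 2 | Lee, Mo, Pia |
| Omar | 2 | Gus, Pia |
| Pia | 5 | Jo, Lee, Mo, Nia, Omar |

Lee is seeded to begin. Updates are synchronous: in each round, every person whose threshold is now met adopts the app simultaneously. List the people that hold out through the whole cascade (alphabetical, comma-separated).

Mo, Nia, Omar, Pia

Round 1 — Lee adopts the app (initial).
Round 2 — checking thresholds:
  Eli: 1 of 2 neighbours ≥ 1, adopts the app.
  Gus: 1 of 3 neighbours ≥ 1, adopts the app.
  Jo: 1 of 2 neighbours ≥ 1, adopts the app.
  Nia: 1 of 3 neighbours < 2, holds.
  Pia: 1 of 5 neighbours < 5, holds.
Round 3 — no new adoptions; cascade stops.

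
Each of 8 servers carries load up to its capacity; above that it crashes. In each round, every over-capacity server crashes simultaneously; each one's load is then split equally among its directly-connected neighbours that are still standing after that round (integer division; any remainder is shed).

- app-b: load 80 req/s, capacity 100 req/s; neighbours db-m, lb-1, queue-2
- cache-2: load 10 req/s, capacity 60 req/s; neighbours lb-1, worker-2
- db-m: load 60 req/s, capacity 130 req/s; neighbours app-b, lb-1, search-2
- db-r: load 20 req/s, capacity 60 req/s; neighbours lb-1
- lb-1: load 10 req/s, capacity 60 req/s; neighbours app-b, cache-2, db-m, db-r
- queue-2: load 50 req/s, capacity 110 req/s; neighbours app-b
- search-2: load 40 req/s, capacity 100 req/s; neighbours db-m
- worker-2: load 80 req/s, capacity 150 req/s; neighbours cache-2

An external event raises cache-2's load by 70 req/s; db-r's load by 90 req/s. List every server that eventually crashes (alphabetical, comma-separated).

Round 1 — cache-2 at 80 > 60; db-r at 110 > 60. cache-2, db-r crash.
  cache-2 sheds 80 req/s to lb-1, worker-2: 40 each.
    lb-1: 10+40 = 50 ≤ 60
    worker-2: 80+40 = 120 ≤ 150
  db-r sheds 110 req/s to lb-1: 110 each.
    lb-1: 50+110 = 160 > 60
Round 2 — lb-1 crashes.
  lb-1 sheds 160 req/s to app-b, db-m: 80 each.
    app-b: 80+80 = 160 > 100
    db-m: 60+80 = 140 > 130
Round 3 — app-b, db-m crash.
  app-b sheds 160 req/s to queue-2: 160 each.
    queue-2: 50+160 = 210 > 110
  db-m sheds 140 req/s to search-2: 140 each.
    search-2: 40+140 = 180 > 100
Round 4 — queue-2, search-2 crash.
  queue-2 sheds 210 req/s: no online neighbours, lost.
  search-2 sheds 180 req/s: no online neighbours, lost.
No further crashes.

app-b, cache-2, db-m, db-r, lb-1, queue-2, search-2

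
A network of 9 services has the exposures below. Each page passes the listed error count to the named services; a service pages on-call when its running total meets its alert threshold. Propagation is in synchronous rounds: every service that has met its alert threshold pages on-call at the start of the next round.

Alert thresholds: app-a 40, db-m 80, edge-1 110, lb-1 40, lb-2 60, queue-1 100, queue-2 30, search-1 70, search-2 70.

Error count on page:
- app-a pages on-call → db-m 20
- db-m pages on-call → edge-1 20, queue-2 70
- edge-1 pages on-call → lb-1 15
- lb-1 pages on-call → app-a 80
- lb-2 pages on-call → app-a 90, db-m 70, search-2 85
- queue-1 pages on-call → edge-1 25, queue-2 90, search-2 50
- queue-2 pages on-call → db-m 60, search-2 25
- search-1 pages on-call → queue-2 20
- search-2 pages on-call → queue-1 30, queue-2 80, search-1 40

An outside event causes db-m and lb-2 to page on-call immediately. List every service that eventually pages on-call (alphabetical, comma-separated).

Round 1 — db-m, lb-2 page on-call (initial).
  app-a: +90 → 90 ≥ 40
  edge-1: +20 → 20 < 110
  queue-2: +70 → 70 ≥ 30
  search-2: +85 → 85 ≥ 70
Round 2 — app-a, queue-2, search-2 page on-call.
  queue-1: +30 → 30 < 100
  search-1: +40 → 40 < 70
No further pages.

app-a, db-m, lb-2, queue-2, search-2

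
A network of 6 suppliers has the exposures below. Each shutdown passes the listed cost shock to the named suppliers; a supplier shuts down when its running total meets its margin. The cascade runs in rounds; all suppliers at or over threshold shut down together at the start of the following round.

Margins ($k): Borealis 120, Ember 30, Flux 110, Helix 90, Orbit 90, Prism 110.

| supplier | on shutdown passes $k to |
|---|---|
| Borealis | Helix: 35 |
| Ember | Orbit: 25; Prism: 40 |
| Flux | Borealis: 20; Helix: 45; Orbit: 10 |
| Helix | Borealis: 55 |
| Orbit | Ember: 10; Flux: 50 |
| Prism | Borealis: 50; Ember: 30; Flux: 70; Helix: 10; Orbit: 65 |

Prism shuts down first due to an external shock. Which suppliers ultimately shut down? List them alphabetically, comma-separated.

Round 1 — Prism shuts down (initial).
  Borealis: +50 → 50 < 120
  Ember: +30 → 30 ≥ 30
  Flux: +70 → 70 < 110
  Helix: +10 → 10 < 90
  Orbit: +65 → 65 < 90
Round 2 — Ember shuts down.
  Orbit: +25 → 90 ≥ 90
Round 3 — Orbit shuts down.
  Flux: +50 → 120 ≥ 110
Round 4 — Flux shuts down.
  Borealis: +20 → 70 < 120
  Helix: +45 → 55 < 90
No further shutdowns.

Ember, Flux, Orbit, Prism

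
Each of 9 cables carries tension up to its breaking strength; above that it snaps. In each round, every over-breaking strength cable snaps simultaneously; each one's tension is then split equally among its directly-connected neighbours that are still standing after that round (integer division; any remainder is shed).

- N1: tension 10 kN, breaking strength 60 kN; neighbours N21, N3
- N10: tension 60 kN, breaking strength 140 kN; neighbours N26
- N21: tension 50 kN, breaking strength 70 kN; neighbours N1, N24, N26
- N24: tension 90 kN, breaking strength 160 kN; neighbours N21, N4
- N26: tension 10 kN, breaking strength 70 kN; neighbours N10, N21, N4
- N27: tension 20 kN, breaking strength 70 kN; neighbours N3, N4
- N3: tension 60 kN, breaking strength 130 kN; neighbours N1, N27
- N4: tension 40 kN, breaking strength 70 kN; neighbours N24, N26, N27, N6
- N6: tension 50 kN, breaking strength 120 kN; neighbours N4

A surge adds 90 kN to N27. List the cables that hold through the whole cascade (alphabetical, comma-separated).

N1, N10, N21, N24, N26, N3, N6

Round 1 — N27 at 110 > 70. N27 snaps.
  N27 sheds 110 kN to N3, N4: 55 each.
    N3: 60+55 = 115 ≤ 130
    N4: 40+55 = 95 > 70
Round 2 — N4 snaps.
  N4 sheds 95 kN to N24, N26, N6: 31 each (2 lost).
    N24: 90+31 = 121 ≤ 160
    N26: 10+31 = 41 ≤ 70
    N6: 50+31 = 81 ≤ 120
No further breaks.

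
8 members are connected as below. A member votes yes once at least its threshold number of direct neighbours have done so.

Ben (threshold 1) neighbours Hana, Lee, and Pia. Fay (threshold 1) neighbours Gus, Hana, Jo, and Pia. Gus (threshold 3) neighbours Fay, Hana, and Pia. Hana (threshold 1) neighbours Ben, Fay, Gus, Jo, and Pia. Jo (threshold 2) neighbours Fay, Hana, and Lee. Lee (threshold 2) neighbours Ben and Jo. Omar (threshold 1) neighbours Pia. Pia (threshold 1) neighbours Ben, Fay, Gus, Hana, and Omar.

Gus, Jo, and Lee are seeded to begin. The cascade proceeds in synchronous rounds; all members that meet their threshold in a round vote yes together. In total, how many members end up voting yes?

8

Round 1 — Gus, Jo, Lee vote yes (initial).
Round 2 — checking thresholds:
  Ben: 1 of 3 neighbours ≥ 1, votes yes.
  Fay: 2 of 4 neighbours ≥ 1, votes yes.
  Hana: 2 of 5 neighbours ≥ 1, votes yes.
  Pia: 1 of 5 neighbours ≥ 1, votes yes.
Round 3 — checking thresholds:
  Omar: 1 of 1 neighbours ≥ 1, votes yes.
Round 4 — no new yes votes; cascade stops.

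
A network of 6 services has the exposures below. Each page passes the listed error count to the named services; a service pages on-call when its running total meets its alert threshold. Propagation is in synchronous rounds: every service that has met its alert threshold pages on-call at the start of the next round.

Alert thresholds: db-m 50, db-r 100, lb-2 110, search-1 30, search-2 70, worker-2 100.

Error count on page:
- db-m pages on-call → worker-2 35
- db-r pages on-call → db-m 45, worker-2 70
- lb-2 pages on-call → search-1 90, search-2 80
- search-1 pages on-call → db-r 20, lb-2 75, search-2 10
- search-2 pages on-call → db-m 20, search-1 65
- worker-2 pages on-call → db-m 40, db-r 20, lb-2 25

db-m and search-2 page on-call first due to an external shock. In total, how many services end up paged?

3

Round 1 — db-m, search-2 page on-call (initial).
  search-1: +65 → 65 ≥ 30
  worker-2: +35 → 35 < 100
Round 2 — search-1 pages on-call.
  db-r: +20 → 20 < 100
  lb-2: +75 → 75 < 110
No further pages.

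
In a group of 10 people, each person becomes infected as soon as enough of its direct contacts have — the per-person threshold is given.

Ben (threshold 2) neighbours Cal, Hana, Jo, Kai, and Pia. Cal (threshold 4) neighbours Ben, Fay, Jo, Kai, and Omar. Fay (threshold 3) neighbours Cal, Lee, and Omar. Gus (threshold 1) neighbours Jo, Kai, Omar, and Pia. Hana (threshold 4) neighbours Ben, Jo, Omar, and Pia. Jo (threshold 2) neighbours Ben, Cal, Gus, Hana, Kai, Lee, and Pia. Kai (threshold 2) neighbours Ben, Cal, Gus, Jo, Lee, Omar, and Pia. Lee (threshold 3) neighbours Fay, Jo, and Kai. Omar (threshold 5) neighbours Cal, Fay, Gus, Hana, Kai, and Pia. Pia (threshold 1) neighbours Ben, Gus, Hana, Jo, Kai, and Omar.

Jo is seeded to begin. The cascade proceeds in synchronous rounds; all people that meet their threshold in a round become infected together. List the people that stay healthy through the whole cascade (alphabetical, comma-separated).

Cal, Fay, Hana, Lee, Omar

Round 1 — Jo becomes infected (initial).
Round 2 — checking thresholds:
  Ben: 1 of 5 neighbours < 2, not yet.
  Cal: 1 of 5 neighbours < 4, not yet.
  Gus: 1 of 4 neighbours ≥ 1, becomes infected.
  Hana: 1 of 4 neighbours < 4, not yet.
  Kai: 1 of 7 neighbours < 2, not yet.
  Lee: 1 of 3 neighbours < 3, not yet.
  Pia: 1 of 6 neighbours ≥ 1, becomes infected.
Round 3 — checking thresholds:
  Ben: 2 of 5 neighbours ≥ 2, becomes infected.
  Cal: 1 of 5 neighbours < 4, not yet.
  Hana: 2 of 4 neighbours < 4, not yet.
  Kai: 3 of 7 neighbours ≥ 2, becomes infected.
  Lee: 1 of 3 neighbours < 3, not yet.
  Omar: 2 of 6 neighbours < 5, not yet.
Round 4 — no new infections; cascade stops.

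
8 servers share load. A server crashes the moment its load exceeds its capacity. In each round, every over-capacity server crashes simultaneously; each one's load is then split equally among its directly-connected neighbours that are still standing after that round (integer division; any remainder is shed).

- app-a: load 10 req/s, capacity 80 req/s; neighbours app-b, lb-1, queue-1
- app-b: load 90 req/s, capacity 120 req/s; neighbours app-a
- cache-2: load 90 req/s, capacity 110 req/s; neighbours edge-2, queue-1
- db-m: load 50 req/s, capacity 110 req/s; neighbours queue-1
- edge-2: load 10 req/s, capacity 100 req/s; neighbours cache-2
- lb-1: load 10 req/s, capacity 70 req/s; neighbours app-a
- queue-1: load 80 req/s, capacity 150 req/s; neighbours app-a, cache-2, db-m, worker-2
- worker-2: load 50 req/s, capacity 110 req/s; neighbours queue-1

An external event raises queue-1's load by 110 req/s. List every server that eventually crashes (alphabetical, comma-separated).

Round 1 — queue-1 at 190 > 150. queue-1 crashes.
  queue-1 sheds 190 req/s to app-a, cache-2, db-m, worker-2: 47 each (2 lost).
    app-a: 10+47 = 57 ≤ 80
    cache-2: 90+47 = 137 > 110
    db-m: 50+47 = 97 ≤ 110
    worker-2: 50+47 = 97 ≤ 110
Round 2 — cache-2 crashes.
  cache-2 sheds 137 req/s to edge-2: 137 each.
    edge-2: 10+137 = 147 > 100
Round 3 — edge-2 crashes.
  edge-2 sheds 147 req/s: no online neighbours, lost.
No further crashes.

cache-2, edge-2, queue-1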